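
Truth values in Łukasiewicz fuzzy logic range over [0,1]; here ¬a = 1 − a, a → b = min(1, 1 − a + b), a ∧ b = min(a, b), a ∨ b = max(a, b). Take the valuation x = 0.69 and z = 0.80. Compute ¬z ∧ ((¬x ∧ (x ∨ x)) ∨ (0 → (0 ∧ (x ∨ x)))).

¬z = 1 − 0.80 = 0.20
¬x = 1 − 0.69 = 0.31
x ∨ x = max(0.69, 0.69) = 0.69
¬x ∧ (x ∨ x) = min(0.31, 0.69) = 0.31
0 ∧ (x ∨ x) = min(0.00, 0.69) = 0.00
0 → (0 ∧ (x ∨ x)) = min(1, 1 − 0.00 + 0.00) = min(1, 1.00) = 1.00
(¬x ∧ (x ∨ x)) ∨ (0 → (0 ∧ (x ∨ x))) = max(0.31, 1.00) = 1.00
¬z ∧ ((¬x ∧ (x ∨ x)) ∨ (0 → (0 ∧ (x ∨ x)))) = min(0.20, 1.00) = 0.20

0.20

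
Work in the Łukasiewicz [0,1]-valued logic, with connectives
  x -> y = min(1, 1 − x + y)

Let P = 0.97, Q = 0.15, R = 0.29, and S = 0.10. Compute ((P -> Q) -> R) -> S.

0.10

P -> Q = min(1, 1 − 0.97 + 0.15) = min(1, 0.18) = 0.18
(P -> Q) -> R = min(1, 1 − 0.18 + 0.29) = min(1, 1.11) = 1.00
((P -> Q) -> R) -> S = min(1, 1 − 1.00 + 0.10) = min(1, 0.10) = 0.10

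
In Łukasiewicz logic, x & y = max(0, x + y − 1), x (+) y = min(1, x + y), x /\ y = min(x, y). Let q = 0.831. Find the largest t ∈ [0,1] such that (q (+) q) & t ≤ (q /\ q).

0.831

q (+) q = min(1, 0.831 + 0.831) = min(1, 1.662) = 1.000
So the left factor is q (+) q = 1.000.
q /\ q = min(0.831, 0.831) = 0.831
So the right-hand bound is q /\ q = 0.831.
The residuum of the Łukasiewicz t-norm gives the supremum: min(1, 1 − 1.000 + 0.831).
1 − 1.000 + 0.831 = 0.831, so t = min(1, 0.831) = 0.831.
Check: 1.000 & 0.831 = max(0, 0.831) = 0.831 ≤ 0.831.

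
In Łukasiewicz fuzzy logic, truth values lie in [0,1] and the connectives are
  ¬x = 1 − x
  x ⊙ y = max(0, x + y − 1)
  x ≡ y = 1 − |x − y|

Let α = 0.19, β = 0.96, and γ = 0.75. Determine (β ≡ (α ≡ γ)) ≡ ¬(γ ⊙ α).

α ≡ γ = 1 − |0.19 − 0.75| = 1 − 0.56 = 0.44
β ≡ (α ≡ γ) = 1 − |0.96 − 0.44| = 1 − 0.52 = 0.48
γ ⊙ α = max(0, 0.75 + 0.19 − 1) = max(0, -0.06) = 0.00
¬(γ ⊙ α) = 1 − 0.00 = 1.00
(β ≡ (α ≡ γ)) ≡ ¬(γ ⊙ α) = 1 − |0.48 − 1.00| = 1 − 0.52 = 0.48

0.48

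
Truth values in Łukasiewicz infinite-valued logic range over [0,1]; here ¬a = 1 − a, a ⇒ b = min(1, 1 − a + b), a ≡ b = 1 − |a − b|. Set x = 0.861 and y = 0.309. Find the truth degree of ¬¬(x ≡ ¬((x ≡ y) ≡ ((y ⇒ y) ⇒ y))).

0.278

x ≡ y = 1 − |0.861 − 0.309| = 1 − 0.552 = 0.448
y ⇒ y = min(1, 1 − 0.309 + 0.309) = min(1, 1.000) = 1.000
(y ⇒ y) ⇒ y = min(1, 1 − 1.000 + 0.309) = min(1, 0.309) = 0.309
(x ≡ y) ≡ ((y ⇒ y) ⇒ y) = 1 − |0.448 − 0.309| = 1 − 0.139 = 0.861
¬((x ≡ y) ≡ ((y ⇒ y) ⇒ y)) = 1 − 0.861 = 0.139
x ≡ ¬((x ≡ y) ≡ ((y ⇒ y) ⇒ y)) = 1 − |0.861 − 0.139| = 1 − 0.722 = 0.278
¬(x ≡ ¬((x ≡ y) ≡ ((y ⇒ y) ⇒ y))) = 1 − 0.278 = 0.722
¬¬(x ≡ ¬((x ≡ y) ≡ ((y ⇒ y) ⇒ y))) = 1 − 0.722 = 0.278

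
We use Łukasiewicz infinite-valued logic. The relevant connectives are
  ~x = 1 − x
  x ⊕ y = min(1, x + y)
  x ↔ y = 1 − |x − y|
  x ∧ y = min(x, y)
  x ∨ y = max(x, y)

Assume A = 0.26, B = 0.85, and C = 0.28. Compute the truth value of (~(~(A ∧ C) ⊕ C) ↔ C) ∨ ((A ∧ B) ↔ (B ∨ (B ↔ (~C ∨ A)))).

0.72

A ∧ C = min(0.26, 0.28) = 0.26
~(A ∧ C) = 1 − 0.26 = 0.74
~(A ∧ C) ⊕ C = min(1, 0.74 + 0.28) = min(1, 1.02) = 1.00
~(~(A ∧ C) ⊕ C) = 1 − 1.00 = 0.00
~(~(A ∧ C) ⊕ C) ↔ C = 1 − |0.00 − 0.28| = 1 − 0.28 = 0.72
A ∧ B = min(0.26, 0.85) = 0.26
~C = 1 − 0.28 = 0.72
~C ∨ A = max(0.72, 0.26) = 0.72
B ↔ (~C ∨ A) = 1 − |0.85 − 0.72| = 1 − 0.13 = 0.87
B ∨ (B ↔ (~C ∨ A)) = max(0.85, 0.87) = 0.87
(A ∧ B) ↔ (B ∨ (B ↔ (~C ∨ A))) = 1 − |0.26 − 0.87| = 1 − 0.61 = 0.39
(~(~(A ∧ C) ⊕ C) ↔ C) ∨ ((A ∧ B) ↔ (B ∨ (B ↔ (~C ∨ A)))) = max(0.72, 0.39) = 0.72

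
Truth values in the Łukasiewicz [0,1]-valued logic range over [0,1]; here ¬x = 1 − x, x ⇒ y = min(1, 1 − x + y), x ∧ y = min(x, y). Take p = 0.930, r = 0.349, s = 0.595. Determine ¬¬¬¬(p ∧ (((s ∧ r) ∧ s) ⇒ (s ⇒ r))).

s ∧ r = min(0.595, 0.349) = 0.349
(s ∧ r) ∧ s = min(0.349, 0.595) = 0.349
s ⇒ r = min(1, 1 − 0.595 + 0.349) = min(1, 0.754) = 0.754
((s ∧ r) ∧ s) ⇒ (s ⇒ r) = min(1, 1 − 0.349 + 0.754) = min(1, 1.405) = 1.000
p ∧ (((s ∧ r) ∧ s) ⇒ (s ⇒ r)) = min(0.930, 1.000) = 0.930
¬(p ∧ (((s ∧ r) ∧ s) ⇒ (s ⇒ r))) = 1 − 0.930 = 0.070
¬¬(p ∧ (((s ∧ r) ∧ s) ⇒ (s ⇒ r))) = 1 − 0.070 = 0.930
¬¬¬(p ∧ (((s ∧ r) ∧ s) ⇒ (s ⇒ r))) = 1 − 0.930 = 0.070
¬¬¬¬(p ∧ (((s ∧ r) ∧ s) ⇒ (s ⇒ r))) = 1 − 0.070 = 0.930

0.930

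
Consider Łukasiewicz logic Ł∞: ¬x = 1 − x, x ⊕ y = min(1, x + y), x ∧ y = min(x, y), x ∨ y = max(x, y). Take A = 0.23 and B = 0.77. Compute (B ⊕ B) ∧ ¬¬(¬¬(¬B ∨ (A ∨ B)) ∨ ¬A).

B ⊕ B = min(1, 0.77 + 0.77) = min(1, 1.54) = 1.00
¬B = 1 − 0.77 = 0.23
A ∨ B = max(0.23, 0.77) = 0.77
¬B ∨ (A ∨ B) = max(0.23, 0.77) = 0.77
¬(¬B ∨ (A ∨ B)) = 1 − 0.77 = 0.23
¬¬(¬B ∨ (A ∨ B)) = 1 − 0.23 = 0.77
¬A = 1 − 0.23 = 0.77
¬¬(¬B ∨ (A ∨ B)) ∨ ¬A = max(0.77, 0.77) = 0.77
¬(¬¬(¬B ∨ (A ∨ B)) ∨ ¬A) = 1 − 0.77 = 0.23
¬¬(¬¬(¬B ∨ (A ∨ B)) ∨ ¬A) = 1 − 0.23 = 0.77
(B ⊕ B) ∧ ¬¬(¬¬(¬B ∨ (A ∨ B)) ∨ ¬A) = min(1.00, 0.77) = 0.77

0.77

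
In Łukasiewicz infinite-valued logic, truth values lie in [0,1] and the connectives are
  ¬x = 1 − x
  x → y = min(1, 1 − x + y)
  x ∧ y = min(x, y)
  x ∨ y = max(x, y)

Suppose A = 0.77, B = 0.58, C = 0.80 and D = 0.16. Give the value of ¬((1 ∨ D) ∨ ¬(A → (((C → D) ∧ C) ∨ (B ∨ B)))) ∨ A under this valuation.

1 ∨ D = max(1.00, 0.16) = 1.00
C → D = min(1, 1 − 0.80 + 0.16) = min(1, 0.36) = 0.36
(C → D) ∧ C = min(0.36, 0.80) = 0.36
B ∨ B = max(0.58, 0.58) = 0.58
((C → D) ∧ C) ∨ (B ∨ B) = max(0.36, 0.58) = 0.58
A → (((C → D) ∧ C) ∨ (B ∨ B)) = min(1, 1 − 0.77 + 0.58) = min(1, 0.81) = 0.81
¬(A → (((C → D) ∧ C) ∨ (B ∨ B))) = 1 − 0.81 = 0.19
(1 ∨ D) ∨ ¬(A → (((C → D) ∧ C) ∨ (B ∨ B))) = max(1.00, 0.19) = 1.00
¬((1 ∨ D) ∨ ¬(A → (((C → D) ∧ C) ∨ (B ∨ B)))) = 1 − 1.00 = 0.00
¬((1 ∨ D) ∨ ¬(A → (((C → D) ∧ C) ∨ (B ∨ B)))) ∨ A = max(0.00, 0.77) = 0.77

0.77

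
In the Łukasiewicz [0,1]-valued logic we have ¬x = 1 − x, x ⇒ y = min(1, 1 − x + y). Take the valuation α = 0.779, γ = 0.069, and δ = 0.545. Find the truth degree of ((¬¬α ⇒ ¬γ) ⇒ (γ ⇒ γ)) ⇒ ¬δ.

0.455

¬α = 1 − 0.779 = 0.221
¬¬α = 1 − 0.221 = 0.779
¬γ = 1 − 0.069 = 0.931
¬¬α ⇒ ¬γ = min(1, 1 − 0.779 + 0.931) = min(1, 1.152) = 1.000
γ ⇒ γ = min(1, 1 − 0.069 + 0.069) = min(1, 1.000) = 1.000
(¬¬α ⇒ ¬γ) ⇒ (γ ⇒ γ) = min(1, 1 − 1.000 + 1.000) = min(1, 1.000) = 1.000
¬δ = 1 − 0.545 = 0.455
((¬¬α ⇒ ¬γ) ⇒ (γ ⇒ γ)) ⇒ ¬δ = min(1, 1 − 1.000 + 0.455) = min(1, 0.455) = 0.455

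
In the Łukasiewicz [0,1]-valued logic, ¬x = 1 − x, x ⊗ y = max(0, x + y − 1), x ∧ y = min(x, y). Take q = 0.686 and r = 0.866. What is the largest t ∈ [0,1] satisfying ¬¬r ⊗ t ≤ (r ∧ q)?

¬r = 1 − 0.866 = 0.134
¬¬r = 1 − 0.134 = 0.866
So the left factor is ¬¬r = 0.866.
r ∧ q = min(0.866, 0.686) = 0.686
So the right-hand bound is r ∧ q = 0.686.
The residuum of the Łukasiewicz t-norm gives the supremum: min(1, 1 − 0.866 + 0.686).
1 − 0.866 + 0.686 = 0.820, so t = min(1, 0.820) = 0.820.
Check: 0.866 ⊗ 0.820 = max(0, 0.686) = 0.686 ≤ 0.686.

0.820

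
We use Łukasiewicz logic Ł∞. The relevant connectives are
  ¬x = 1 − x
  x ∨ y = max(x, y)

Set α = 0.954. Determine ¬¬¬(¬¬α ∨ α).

0.046

¬α = 1 − 0.954 = 0.046
¬¬α = 1 − 0.046 = 0.954
¬¬α ∨ α = max(0.954, 0.954) = 0.954
¬(¬¬α ∨ α) = 1 − 0.954 = 0.046
¬¬(¬¬α ∨ α) = 1 − 0.046 = 0.954
¬¬¬(¬¬α ∨ α) = 1 − 0.954 = 0.046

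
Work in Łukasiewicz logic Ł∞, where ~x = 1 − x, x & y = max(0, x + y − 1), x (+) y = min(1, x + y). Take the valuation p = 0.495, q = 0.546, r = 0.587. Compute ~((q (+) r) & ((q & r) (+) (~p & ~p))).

0.857

q (+) r = min(1, 0.546 + 0.587) = min(1, 1.133) = 1.000
q & r = max(0, 0.546 + 0.587 − 1) = max(0, 0.133) = 0.133
~p = 1 − 0.495 = 0.505
~p & ~p = max(0, 0.505 + 0.505 − 1) = max(0, 0.010) = 0.010
(q & r) (+) (~p & ~p) = min(1, 0.133 + 0.010) = min(1, 0.143) = 0.143
(q (+) r) & ((q & r) (+) (~p & ~p)) = max(0, 1.000 + 0.143 − 1) = max(0, 0.143) = 0.143
~((q (+) r) & ((q & r) (+) (~p & ~p))) = 1 − 0.143 = 0.857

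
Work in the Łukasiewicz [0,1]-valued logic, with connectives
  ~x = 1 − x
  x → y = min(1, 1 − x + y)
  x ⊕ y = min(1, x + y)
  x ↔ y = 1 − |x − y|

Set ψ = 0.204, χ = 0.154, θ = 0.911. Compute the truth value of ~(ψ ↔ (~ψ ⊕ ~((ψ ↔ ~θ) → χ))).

0.796

~ψ = 1 − 0.204 = 0.796
~θ = 1 − 0.911 = 0.089
ψ ↔ ~θ = 1 − |0.204 − 0.089| = 1 − 0.115 = 0.885
(ψ ↔ ~θ) → χ = min(1, 1 − 0.885 + 0.154) = min(1, 0.269) = 0.269
~((ψ ↔ ~θ) → χ) = 1 − 0.269 = 0.731
~ψ ⊕ ~((ψ ↔ ~θ) → χ) = min(1, 0.796 + 0.731) = min(1, 1.527) = 1.000
ψ ↔ (~ψ ⊕ ~((ψ ↔ ~θ) → χ)) = 1 − |0.204 − 1.000| = 1 − 0.796 = 0.204
~(ψ ↔ (~ψ ⊕ ~((ψ ↔ ~θ) → χ))) = 1 − 0.204 = 0.796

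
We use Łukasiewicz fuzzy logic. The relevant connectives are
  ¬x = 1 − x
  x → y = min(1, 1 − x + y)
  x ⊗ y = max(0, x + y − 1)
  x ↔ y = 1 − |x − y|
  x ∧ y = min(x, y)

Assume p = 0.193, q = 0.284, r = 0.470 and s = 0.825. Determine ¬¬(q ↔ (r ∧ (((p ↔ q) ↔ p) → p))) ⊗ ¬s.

p ↔ q = 1 − |0.193 − 0.284| = 1 − 0.091 = 0.909
(p ↔ q) ↔ p = 1 − |0.909 − 0.193| = 1 − 0.716 = 0.284
((p ↔ q) ↔ p) → p = min(1, 1 − 0.284 + 0.193) = min(1, 0.909) = 0.909
r ∧ (((p ↔ q) ↔ p) → p) = min(0.470, 0.909) = 0.470
q ↔ (r ∧ (((p ↔ q) ↔ p) → p)) = 1 − |0.284 − 0.470| = 1 − 0.186 = 0.814
¬(q ↔ (r ∧ (((p ↔ q) ↔ p) → p))) = 1 − 0.814 = 0.186
¬¬(q ↔ (r ∧ (((p ↔ q) ↔ p) → p))) = 1 − 0.186 = 0.814
¬s = 1 − 0.825 = 0.175
¬¬(q ↔ (r ∧ (((p ↔ q) ↔ p) → p))) ⊗ ¬s = max(0, 0.814 + 0.175 − 1) = max(0, -0.011) = 0.000

0.000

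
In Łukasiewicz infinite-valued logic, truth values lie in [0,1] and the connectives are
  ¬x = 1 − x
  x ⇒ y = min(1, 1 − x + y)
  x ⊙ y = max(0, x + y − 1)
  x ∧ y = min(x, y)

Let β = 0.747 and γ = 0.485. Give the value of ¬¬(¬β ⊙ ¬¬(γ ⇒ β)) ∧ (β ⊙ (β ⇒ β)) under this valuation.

0.253

¬β = 1 − 0.747 = 0.253
γ ⇒ β = min(1, 1 − 0.485 + 0.747) = min(1, 1.262) = 1.000
¬(γ ⇒ β) = 1 − 1.000 = 0.000
¬¬(γ ⇒ β) = 1 − 0.000 = 1.000
¬β ⊙ ¬¬(γ ⇒ β) = max(0, 0.253 + 1.000 − 1) = max(0, 0.253) = 0.253
¬(¬β ⊙ ¬¬(γ ⇒ β)) = 1 − 0.253 = 0.747
¬¬(¬β ⊙ ¬¬(γ ⇒ β)) = 1 − 0.747 = 0.253
β ⇒ β = min(1, 1 − 0.747 + 0.747) = min(1, 1.000) = 1.000
β ⊙ (β ⇒ β) = max(0, 0.747 + 1.000 − 1) = max(0, 0.747) = 0.747
¬¬(¬β ⊙ ¬¬(γ ⇒ β)) ∧ (β ⊙ (β ⇒ β)) = min(0.253, 0.747) = 0.253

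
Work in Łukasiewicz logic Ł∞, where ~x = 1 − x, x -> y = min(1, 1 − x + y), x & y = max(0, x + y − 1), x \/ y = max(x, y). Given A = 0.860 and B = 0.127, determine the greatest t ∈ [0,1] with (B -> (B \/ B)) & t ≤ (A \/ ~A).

0.860

B \/ B = max(0.127, 0.127) = 0.127
B -> (B \/ B) = min(1, 1 − 0.127 + 0.127) = min(1, 1.000) = 1.000
So the left factor is B -> (B \/ B) = 1.000.
~A = 1 − 0.860 = 0.140
A \/ ~A = max(0.860, 0.140) = 0.860
So the right-hand bound is A \/ ~A = 0.860.
The residuum of the Łukasiewicz t-norm gives the supremum: min(1, 1 − 1.000 + 0.860).
1 − 1.000 + 0.860 = 0.860, so t = min(1, 0.860) = 0.860.
Check: 1.000 & 0.860 = max(0, 0.860) = 0.860 ≤ 0.860.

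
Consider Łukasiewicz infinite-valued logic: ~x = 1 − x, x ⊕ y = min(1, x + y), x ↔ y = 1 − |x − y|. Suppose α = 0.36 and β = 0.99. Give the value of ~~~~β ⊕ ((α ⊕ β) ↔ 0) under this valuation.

~β = 1 − 0.99 = 0.01
~~β = 1 − 0.01 = 0.99
~~~β = 1 − 0.99 = 0.01
~~~~β = 1 − 0.01 = 0.99
α ⊕ β = min(1, 0.36 + 0.99) = min(1, 1.35) = 1.00
(α ⊕ β) ↔ 0 = 1 − |1.00 − 0.00| = 1 − 1.00 = 0.00
~~~~β ⊕ ((α ⊕ β) ↔ 0) = min(1, 0.99 + 0.00) = min(1, 0.99) = 0.99

0.99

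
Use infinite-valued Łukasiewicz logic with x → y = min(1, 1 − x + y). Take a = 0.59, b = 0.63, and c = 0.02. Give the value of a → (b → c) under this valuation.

0.80

b → c = min(1, 1 − 0.63 + 0.02) = min(1, 0.39) = 0.39
a → (b → c) = min(1, 1 − 0.59 + 0.39) = min(1, 0.80) = 0.80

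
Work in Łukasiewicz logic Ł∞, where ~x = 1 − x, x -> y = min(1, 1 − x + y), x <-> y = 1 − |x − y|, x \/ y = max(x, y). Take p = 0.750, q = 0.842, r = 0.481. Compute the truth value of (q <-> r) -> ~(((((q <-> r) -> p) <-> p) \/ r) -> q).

0.361

q <-> r = 1 − |0.842 − 0.481| = 1 − 0.361 = 0.639
(q <-> r) -> p = min(1, 1 − 0.639 + 0.750) = min(1, 1.111) = 1.000
((q <-> r) -> p) <-> p = 1 − |1.000 − 0.750| = 1 − 0.250 = 0.750
(((q <-> r) -> p) <-> p) \/ r = max(0.750, 0.481) = 0.750
((((q <-> r) -> p) <-> p) \/ r) -> q = min(1, 1 − 0.750 + 0.842) = min(1, 1.092) = 1.000
~(((((q <-> r) -> p) <-> p) \/ r) -> q) = 1 − 1.000 = 0.000
(q <-> r) -> ~(((((q <-> r) -> p) <-> p) \/ r) -> q) = min(1, 1 − 0.639 + 0.000) = min(1, 0.361) = 0.361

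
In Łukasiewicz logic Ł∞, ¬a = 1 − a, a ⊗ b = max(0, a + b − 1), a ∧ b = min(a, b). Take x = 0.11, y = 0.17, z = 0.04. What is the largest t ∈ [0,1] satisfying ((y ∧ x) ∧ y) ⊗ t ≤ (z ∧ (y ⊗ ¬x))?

0.93

y ∧ x = min(0.17, 0.11) = 0.11
(y ∧ x) ∧ y = min(0.11, 0.17) = 0.11
So the left factor is (y ∧ x) ∧ y = 0.11.
¬x = 1 − 0.11 = 0.89
y ⊗ ¬x = max(0, 0.17 + 0.89 − 1) = max(0, 0.06) = 0.06
z ∧ (y ⊗ ¬x) = min(0.04, 0.06) = 0.04
So the right-hand bound is z ∧ (y ⊗ ¬x) = 0.04.
The residuum of the Łukasiewicz t-norm gives the supremum: min(1, 1 − 0.11 + 0.04).
1 − 0.11 + 0.04 = 0.93, so t = min(1, 0.93) = 0.93.
Check: 0.11 ⊗ 0.93 = max(0, 0.04) = 0.04 ≤ 0.04.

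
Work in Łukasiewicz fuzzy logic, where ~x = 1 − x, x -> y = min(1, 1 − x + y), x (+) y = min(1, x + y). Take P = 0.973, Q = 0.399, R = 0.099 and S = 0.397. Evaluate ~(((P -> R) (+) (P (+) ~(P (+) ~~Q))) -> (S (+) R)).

P -> R = min(1, 1 − 0.973 + 0.099) = min(1, 0.126) = 0.126
~Q = 1 − 0.399 = 0.601
~~Q = 1 − 0.601 = 0.399
P (+) ~~Q = min(1, 0.973 + 0.399) = min(1, 1.372) = 1.000
~(P (+) ~~Q) = 1 − 1.000 = 0.000
P (+) ~(P (+) ~~Q) = min(1, 0.973 + 0.000) = min(1, 0.973) = 0.973
(P -> R) (+) (P (+) ~(P (+) ~~Q)) = min(1, 0.126 + 0.973) = min(1, 1.099) = 1.000
S (+) R = min(1, 0.397 + 0.099) = min(1, 0.496) = 0.496
((P -> R) (+) (P (+) ~(P (+) ~~Q))) -> (S (+) R) = min(1, 1 − 1.000 + 0.496) = min(1, 0.496) = 0.496
~(((P -> R) (+) (P (+) ~(P (+) ~~Q))) -> (S (+) R)) = 1 − 0.496 = 0.504

0.504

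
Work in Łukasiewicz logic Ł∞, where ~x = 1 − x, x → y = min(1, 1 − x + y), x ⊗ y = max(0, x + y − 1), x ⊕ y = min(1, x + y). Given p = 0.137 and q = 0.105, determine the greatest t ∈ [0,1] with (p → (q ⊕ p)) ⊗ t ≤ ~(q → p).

q ⊕ p = min(1, 0.105 + 0.137) = min(1, 0.242) = 0.242
p → (q ⊕ p) = min(1, 1 − 0.137 + 0.242) = min(1, 1.105) = 1.000
So the left factor is p → (q ⊕ p) = 1.000.
q → p = min(1, 1 − 0.105 + 0.137) = min(1, 1.032) = 1.000
~(q → p) = 1 − 1.000 = 0.000
So the right-hand bound is ~(q → p) = 0.000.
The residuum of the Łukasiewicz t-norm gives the supremum: min(1, 1 − 1.000 + 0.000).
1 − 1.000 + 0.000 = 0.000, so t = min(1, 0.000) = 0.000.
Check: 1.000 ⊗ 0.000 = max(0, 0.000) = 0.000 ≤ 0.000.

0.000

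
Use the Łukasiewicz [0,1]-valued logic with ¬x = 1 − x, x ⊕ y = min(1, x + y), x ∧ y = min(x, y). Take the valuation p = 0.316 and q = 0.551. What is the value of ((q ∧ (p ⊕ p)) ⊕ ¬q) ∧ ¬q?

0.449

p ⊕ p = min(1, 0.316 + 0.316) = min(1, 0.632) = 0.632
q ∧ (p ⊕ p) = min(0.551, 0.632) = 0.551
¬q = 1 − 0.551 = 0.449
(q ∧ (p ⊕ p)) ⊕ ¬q = min(1, 0.551 + 0.449) = min(1, 1.000) = 1.000
((q ∧ (p ⊕ p)) ⊕ ¬q) ∧ ¬q = min(1.000, 0.449) = 0.449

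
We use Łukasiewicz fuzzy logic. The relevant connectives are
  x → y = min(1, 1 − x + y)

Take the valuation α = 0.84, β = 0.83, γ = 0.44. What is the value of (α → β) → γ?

0.45

α → β = min(1, 1 − 0.84 + 0.83) = min(1, 0.99) = 0.99
(α → β) → γ = min(1, 1 − 0.99 + 0.44) = min(1, 0.45) = 0.45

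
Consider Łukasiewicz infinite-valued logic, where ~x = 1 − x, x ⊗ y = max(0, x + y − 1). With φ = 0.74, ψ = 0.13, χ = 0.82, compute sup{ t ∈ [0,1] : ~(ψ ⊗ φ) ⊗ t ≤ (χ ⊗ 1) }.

ψ ⊗ φ = max(0, 0.13 + 0.74 − 1) = max(0, -0.13) = 0.00
~(ψ ⊗ φ) = 1 − 0.00 = 1.00
So the left factor is ~(ψ ⊗ φ) = 1.00.
χ ⊗ 1 = max(0, 0.82 + 1.00 − 1) = max(0, 0.82) = 0.82
So the right-hand bound is χ ⊗ 1 = 0.82.
The residuum of the Łukasiewicz t-norm gives the supremum: min(1, 1 − 1.00 + 0.82).
1 − 1.00 + 0.82 = 0.82, so t = min(1, 0.82) = 0.82.
Check: 1.00 ⊗ 0.82 = max(0, 0.82) = 0.82 ≤ 0.82.

0.82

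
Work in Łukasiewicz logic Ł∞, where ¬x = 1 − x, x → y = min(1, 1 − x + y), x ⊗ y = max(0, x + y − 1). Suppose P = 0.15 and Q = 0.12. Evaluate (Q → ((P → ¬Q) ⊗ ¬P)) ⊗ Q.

0.12

¬Q = 1 − 0.12 = 0.88
P → ¬Q = min(1, 1 − 0.15 + 0.88) = min(1, 1.73) = 1.00
¬P = 1 − 0.15 = 0.85
(P → ¬Q) ⊗ ¬P = max(0, 1.00 + 0.85 − 1) = max(0, 0.85) = 0.85
Q → ((P → ¬Q) ⊗ ¬P) = min(1, 1 − 0.12 + 0.85) = min(1, 1.73) = 1.00
(Q → ((P → ¬Q) ⊗ ¬P)) ⊗ Q = max(0, 1.00 + 0.12 − 1) = max(0, 0.12) = 0.12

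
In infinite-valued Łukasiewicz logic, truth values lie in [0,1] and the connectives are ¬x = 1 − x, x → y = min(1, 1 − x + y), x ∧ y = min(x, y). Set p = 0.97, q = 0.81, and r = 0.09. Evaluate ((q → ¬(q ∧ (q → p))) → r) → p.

q → p = min(1, 1 − 0.81 + 0.97) = min(1, 1.16) = 1.00
q ∧ (q → p) = min(0.81, 1.00) = 0.81
¬(q ∧ (q → p)) = 1 − 0.81 = 0.19
q → ¬(q ∧ (q → p)) = min(1, 1 − 0.81 + 0.19) = min(1, 0.38) = 0.38
(q → ¬(q ∧ (q → p))) → r = min(1, 1 − 0.38 + 0.09) = min(1, 0.71) = 0.71
((q → ¬(q ∧ (q → p))) → r) → p = min(1, 1 − 0.71 + 0.97) = min(1, 1.26) = 1.00

1.00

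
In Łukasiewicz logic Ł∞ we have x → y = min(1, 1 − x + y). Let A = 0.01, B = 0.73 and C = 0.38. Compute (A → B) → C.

A → B = min(1, 1 − 0.01 + 0.73) = min(1, 1.72) = 1.00
(A → B) → C = min(1, 1 − 1.00 + 0.38) = min(1, 0.38) = 0.38

0.38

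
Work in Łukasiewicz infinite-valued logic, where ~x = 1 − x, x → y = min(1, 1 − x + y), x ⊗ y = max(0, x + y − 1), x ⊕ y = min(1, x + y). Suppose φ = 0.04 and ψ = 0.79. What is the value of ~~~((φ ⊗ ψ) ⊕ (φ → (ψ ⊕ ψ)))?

0.00

φ ⊗ ψ = max(0, 0.04 + 0.79 − 1) = max(0, -0.17) = 0.00
ψ ⊕ ψ = min(1, 0.79 + 0.79) = min(1, 1.58) = 1.00
φ → (ψ ⊕ ψ) = min(1, 1 − 0.04 + 1.00) = min(1, 1.96) = 1.00
(φ ⊗ ψ) ⊕ (φ → (ψ ⊕ ψ)) = min(1, 0.00 + 1.00) = min(1, 1.00) = 1.00
~((φ ⊗ ψ) ⊕ (φ → (ψ ⊕ ψ))) = 1 − 1.00 = 0.00
~~((φ ⊗ ψ) ⊕ (φ → (ψ ⊕ ψ))) = 1 − 0.00 = 1.00
~~~((φ ⊗ ψ) ⊕ (φ → (ψ ⊕ ψ))) = 1 − 1.00 = 0.00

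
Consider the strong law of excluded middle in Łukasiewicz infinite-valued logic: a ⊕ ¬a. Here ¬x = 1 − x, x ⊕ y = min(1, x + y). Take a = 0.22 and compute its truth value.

1.00

¬a = 1 − 0.22 = 0.78
a ⊕ ¬a = min(1, 0.22 + 0.78) = min(1, 1.00) = 1.00
(As expected: always 1 in Ł∞ since a ⊕ (1−a) = 1.)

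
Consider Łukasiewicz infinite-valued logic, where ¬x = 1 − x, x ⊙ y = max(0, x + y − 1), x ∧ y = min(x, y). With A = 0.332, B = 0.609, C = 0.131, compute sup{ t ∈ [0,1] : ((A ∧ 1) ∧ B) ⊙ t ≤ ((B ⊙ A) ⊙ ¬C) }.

A ∧ 1 = min(0.332, 1.000) = 0.332
(A ∧ 1) ∧ B = min(0.332, 0.609) = 0.332
So the left factor is (A ∧ 1) ∧ B = 0.332.
B ⊙ A = max(0, 0.609 + 0.332 − 1) = max(0, -0.059) = 0.000
¬C = 1 − 0.131 = 0.869
(B ⊙ A) ⊙ ¬C = max(0, 0.000 + 0.869 − 1) = max(0, -0.131) = 0.000
So the right-hand bound is (B ⊙ A) ⊙ ¬C = 0.000.
The residuum of the Łukasiewicz t-norm gives the supremum: min(1, 1 − 0.332 + 0.000).
1 − 0.332 + 0.000 = 0.668, so t = min(1, 0.668) = 0.668.
Check: 0.332 ⊙ 0.668 = max(0, 0.000) = 0.000 ≤ 0.000.

0.668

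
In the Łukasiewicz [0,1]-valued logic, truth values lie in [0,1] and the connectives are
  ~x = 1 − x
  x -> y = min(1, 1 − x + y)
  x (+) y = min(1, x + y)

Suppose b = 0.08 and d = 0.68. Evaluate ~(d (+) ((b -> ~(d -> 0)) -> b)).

d -> 0 = min(1, 1 − 0.68 + 0.00) = min(1, 0.32) = 0.32
~(d -> 0) = 1 − 0.32 = 0.68
b -> ~(d -> 0) = min(1, 1 − 0.08 + 0.68) = min(1, 1.60) = 1.00
(b -> ~(d -> 0)) -> b = min(1, 1 − 1.00 + 0.08) = min(1, 0.08) = 0.08
d (+) ((b -> ~(d -> 0)) -> b) = min(1, 0.68 + 0.08) = min(1, 0.76) = 0.76
~(d (+) ((b -> ~(d -> 0)) -> b)) = 1 − 0.76 = 0.24

0.24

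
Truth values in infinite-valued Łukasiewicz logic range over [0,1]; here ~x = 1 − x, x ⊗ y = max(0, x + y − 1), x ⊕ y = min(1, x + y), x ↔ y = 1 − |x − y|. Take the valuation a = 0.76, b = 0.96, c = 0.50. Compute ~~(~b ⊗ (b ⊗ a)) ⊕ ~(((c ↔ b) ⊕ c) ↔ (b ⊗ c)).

~b = 1 − 0.96 = 0.04
b ⊗ a = max(0, 0.96 + 0.76 − 1) = max(0, 0.72) = 0.72
~b ⊗ (b ⊗ a) = max(0, 0.04 + 0.72 − 1) = max(0, -0.24) = 0.00
~(~b ⊗ (b ⊗ a)) = 1 − 0.00 = 1.00
~~(~b ⊗ (b ⊗ a)) = 1 − 1.00 = 0.00
c ↔ b = 1 − |0.50 − 0.96| = 1 − 0.46 = 0.54
(c ↔ b) ⊕ c = min(1, 0.54 + 0.50) = min(1, 1.04) = 1.00
b ⊗ c = max(0, 0.96 + 0.50 − 1) = max(0, 0.46) = 0.46
((c ↔ b) ⊕ c) ↔ (b ⊗ c) = 1 − |1.00 − 0.46| = 1 − 0.54 = 0.46
~(((c ↔ b) ⊕ c) ↔ (b ⊗ c)) = 1 − 0.46 = 0.54
~~(~b ⊗ (b ⊗ a)) ⊕ ~(((c ↔ b) ⊕ c) ↔ (b ⊗ c)) = min(1, 0.00 + 0.54) = min(1, 0.54) = 0.54

0.54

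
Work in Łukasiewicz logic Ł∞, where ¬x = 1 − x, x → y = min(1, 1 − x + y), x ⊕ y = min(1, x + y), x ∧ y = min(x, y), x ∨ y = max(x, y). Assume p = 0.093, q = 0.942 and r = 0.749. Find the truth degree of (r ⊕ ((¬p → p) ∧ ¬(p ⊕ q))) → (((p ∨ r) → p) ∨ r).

1.000

¬p = 1 − 0.093 = 0.907
¬p → p = min(1, 1 − 0.907 + 0.093) = min(1, 0.186) = 0.186
p ⊕ q = min(1, 0.093 + 0.942) = min(1, 1.035) = 1.000
¬(p ⊕ q) = 1 − 1.000 = 0.000
(¬p → p) ∧ ¬(p ⊕ q) = min(0.186, 0.000) = 0.000
r ⊕ ((¬p → p) ∧ ¬(p ⊕ q)) = min(1, 0.749 + 0.000) = min(1, 0.749) = 0.749
p ∨ r = max(0.093, 0.749) = 0.749
(p ∨ r) → p = min(1, 1 − 0.749 + 0.093) = min(1, 0.344) = 0.344
((p ∨ r) → p) ∨ r = max(0.344, 0.749) = 0.749
(r ⊕ ((¬p → p) ∧ ¬(p ⊕ q))) → (((p ∨ r) → p) ∨ r) = min(1, 1 − 0.749 + 0.749) = min(1, 1.000) = 1.000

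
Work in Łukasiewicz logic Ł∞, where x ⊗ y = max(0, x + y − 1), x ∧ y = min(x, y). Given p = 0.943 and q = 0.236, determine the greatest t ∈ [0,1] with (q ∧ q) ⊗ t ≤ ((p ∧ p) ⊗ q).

0.943

q ∧ q = min(0.236, 0.236) = 0.236
So the left factor is q ∧ q = 0.236.
p ∧ p = min(0.943, 0.943) = 0.943
(p ∧ p) ⊗ q = max(0, 0.943 + 0.236 − 1) = max(0, 0.179) = 0.179
So the right-hand bound is (p ∧ p) ⊗ q = 0.179.
The residuum of the Łukasiewicz t-norm gives the supremum: min(1, 1 − 0.236 + 0.179).
1 − 0.236 + 0.179 = 0.943, so t = min(1, 0.943) = 0.943.
Check: 0.236 ⊗ 0.943 = max(0, 0.179) = 0.179 ≤ 0.179.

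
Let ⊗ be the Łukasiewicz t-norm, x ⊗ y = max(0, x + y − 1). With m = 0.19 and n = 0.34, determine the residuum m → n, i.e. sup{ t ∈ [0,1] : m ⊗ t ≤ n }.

The residuum of the Łukasiewicz t-norm gives the supremum: min(1, 1 − 0.19 + 0.34).
1 − 0.19 + 0.34 = 1.15, so t = min(1, 1.15) = 1.00.
Check: 0.19 ⊗ 1.00 = max(0, 0.19) = 0.19 ≤ 0.34.

1.00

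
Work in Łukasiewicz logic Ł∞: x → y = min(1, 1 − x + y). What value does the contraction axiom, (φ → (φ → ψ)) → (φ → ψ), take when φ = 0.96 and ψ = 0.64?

φ → ψ = min(1, 1 − 0.96 + 0.64) = min(1, 0.68) = 0.68
φ → (φ → ψ) = min(1, 1 − 0.96 + 0.68) = min(1, 0.72) = 0.72
(φ → (φ → ψ)) → (φ → ψ) = min(1, 1 − 0.72 + 0.68) = min(1, 0.96) = 0.96
(The value 0.96 < 1 shows this instance is not satisfied; fails in Ł∞ (the t-norm is not idempotent).)

0.96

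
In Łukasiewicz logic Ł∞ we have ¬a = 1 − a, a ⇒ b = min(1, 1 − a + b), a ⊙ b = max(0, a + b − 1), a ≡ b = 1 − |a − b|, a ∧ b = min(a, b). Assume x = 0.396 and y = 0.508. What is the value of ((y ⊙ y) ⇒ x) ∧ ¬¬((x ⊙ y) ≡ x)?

0.604

y ⊙ y = max(0, 0.508 + 0.508 − 1) = max(0, 0.016) = 0.016
(y ⊙ y) ⇒ x = min(1, 1 − 0.016 + 0.396) = min(1, 1.380) = 1.000
x ⊙ y = max(0, 0.396 + 0.508 − 1) = max(0, -0.096) = 0.000
(x ⊙ y) ≡ x = 1 − |0.000 − 0.396| = 1 − 0.396 = 0.604
¬((x ⊙ y) ≡ x) = 1 − 0.604 = 0.396
¬¬((x ⊙ y) ≡ x) = 1 − 0.396 = 0.604
((y ⊙ y) ⇒ x) ∧ ¬¬((x ⊙ y) ≡ x) = min(1.000, 0.604) = 0.604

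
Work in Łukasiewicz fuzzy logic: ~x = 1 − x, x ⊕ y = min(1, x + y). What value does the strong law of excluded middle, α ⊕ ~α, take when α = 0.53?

1.00

~α = 1 − 0.53 = 0.47
α ⊕ ~α = min(1, 0.53 + 0.47) = min(1, 1.00) = 1.00
(As expected: always 1 in Ł∞ since a ⊕ (1−a) = 1.)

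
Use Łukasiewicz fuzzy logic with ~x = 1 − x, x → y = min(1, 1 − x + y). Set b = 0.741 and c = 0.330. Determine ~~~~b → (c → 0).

~b = 1 − 0.741 = 0.259
~~b = 1 − 0.259 = 0.741
~~~b = 1 − 0.741 = 0.259
~~~~b = 1 − 0.259 = 0.741
c → 0 = min(1, 1 − 0.330 + 0.000) = min(1, 0.670) = 0.670
~~~~b → (c → 0) = min(1, 1 − 0.741 + 0.670) = min(1, 0.929) = 0.929

0.929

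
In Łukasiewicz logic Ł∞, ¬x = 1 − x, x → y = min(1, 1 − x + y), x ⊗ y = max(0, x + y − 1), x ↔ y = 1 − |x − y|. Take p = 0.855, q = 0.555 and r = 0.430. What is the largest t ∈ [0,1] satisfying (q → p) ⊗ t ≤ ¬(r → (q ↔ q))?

q → p = min(1, 1 − 0.555 + 0.855) = min(1, 1.300) = 1.000
So the left factor is q → p = 1.000.
q ↔ q = 1 − |0.555 − 0.555| = 1 − 0.000 = 1.000
r → (q ↔ q) = min(1, 1 − 0.430 + 1.000) = min(1, 1.570) = 1.000
¬(r → (q ↔ q)) = 1 − 1.000 = 0.000
So the right-hand bound is ¬(r → (q ↔ q)) = 0.000.
The residuum of the Łukasiewicz t-norm gives the supremum: min(1, 1 − 1.000 + 0.000).
1 − 1.000 + 0.000 = 0.000, so t = min(1, 0.000) = 0.000.
Check: 1.000 ⊗ 0.000 = max(0, 0.000) = 0.000 ≤ 0.000.

0.000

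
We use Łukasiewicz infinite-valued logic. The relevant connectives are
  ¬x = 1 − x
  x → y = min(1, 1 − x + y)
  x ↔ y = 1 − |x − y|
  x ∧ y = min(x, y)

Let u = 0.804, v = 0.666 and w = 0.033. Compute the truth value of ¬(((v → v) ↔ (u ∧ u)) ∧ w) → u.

0.837

v → v = min(1, 1 − 0.666 + 0.666) = min(1, 1.000) = 1.000
u ∧ u = min(0.804, 0.804) = 0.804
(v → v) ↔ (u ∧ u) = 1 − |1.000 − 0.804| = 1 − 0.196 = 0.804
((v → v) ↔ (u ∧ u)) ∧ w = min(0.804, 0.033) = 0.033
¬(((v → v) ↔ (u ∧ u)) ∧ w) = 1 − 0.033 = 0.967
¬(((v → v) ↔ (u ∧ u)) ∧ w) → u = min(1, 1 − 0.967 + 0.804) = min(1, 0.837) = 0.837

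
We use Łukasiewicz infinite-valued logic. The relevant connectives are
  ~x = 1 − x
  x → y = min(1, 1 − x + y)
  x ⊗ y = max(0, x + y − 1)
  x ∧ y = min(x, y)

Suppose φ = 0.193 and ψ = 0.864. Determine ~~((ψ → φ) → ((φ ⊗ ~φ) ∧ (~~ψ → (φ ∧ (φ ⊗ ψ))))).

0.671

ψ → φ = min(1, 1 − 0.864 + 0.193) = min(1, 0.329) = 0.329
~φ = 1 − 0.193 = 0.807
φ ⊗ ~φ = max(0, 0.193 + 0.807 − 1) = max(0, 0.000) = 0.000
~ψ = 1 − 0.864 = 0.136
~~ψ = 1 − 0.136 = 0.864
φ ⊗ ψ = max(0, 0.193 + 0.864 − 1) = max(0, 0.057) = 0.057
φ ∧ (φ ⊗ ψ) = min(0.193, 0.057) = 0.057
~~ψ → (φ ∧ (φ ⊗ ψ)) = min(1, 1 − 0.864 + 0.057) = min(1, 0.193) = 0.193
(φ ⊗ ~φ) ∧ (~~ψ → (φ ∧ (φ ⊗ ψ))) = min(0.000, 0.193) = 0.000
(ψ → φ) → ((φ ⊗ ~φ) ∧ (~~ψ → (φ ∧ (φ ⊗ ψ)))) = min(1, 1 − 0.329 + 0.000) = min(1, 0.671) = 0.671
~((ψ → φ) → ((φ ⊗ ~φ) ∧ (~~ψ → (φ ∧ (φ ⊗ ψ))))) = 1 − 0.671 = 0.329
~~((ψ → φ) → ((φ ⊗ ~φ) ∧ (~~ψ → (φ ∧ (φ ⊗ ψ))))) = 1 − 0.329 = 0.671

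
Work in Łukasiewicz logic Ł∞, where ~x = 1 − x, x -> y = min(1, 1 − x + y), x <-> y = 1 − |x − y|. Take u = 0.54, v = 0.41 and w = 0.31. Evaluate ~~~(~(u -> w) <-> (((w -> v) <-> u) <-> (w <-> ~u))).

0.46

u -> w = min(1, 1 − 0.54 + 0.31) = min(1, 0.77) = 0.77
~(u -> w) = 1 − 0.77 = 0.23
w -> v = min(1, 1 − 0.31 + 0.41) = min(1, 1.10) = 1.00
(w -> v) <-> u = 1 − |1.00 − 0.54| = 1 − 0.46 = 0.54
~u = 1 − 0.54 = 0.46
w <-> ~u = 1 − |0.31 − 0.46| = 1 − 0.15 = 0.85
((w -> v) <-> u) <-> (w <-> ~u) = 1 − |0.54 − 0.85| = 1 − 0.31 = 0.69
~(u -> w) <-> (((w -> v) <-> u) <-> (w <-> ~u)) = 1 − |0.23 − 0.69| = 1 − 0.46 = 0.54
~(~(u -> w) <-> (((w -> v) <-> u) <-> (w <-> ~u))) = 1 − 0.54 = 0.46
~~(~(u -> w) <-> (((w -> v) <-> u) <-> (w <-> ~u))) = 1 − 0.46 = 0.54
~~~(~(u -> w) <-> (((w -> v) <-> u) <-> (w <-> ~u))) = 1 − 0.54 = 0.46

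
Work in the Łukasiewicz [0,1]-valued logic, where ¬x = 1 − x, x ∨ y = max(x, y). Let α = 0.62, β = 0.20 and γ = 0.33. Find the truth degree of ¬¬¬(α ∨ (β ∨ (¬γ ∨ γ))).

0.33

¬γ = 1 − 0.33 = 0.67
¬γ ∨ γ = max(0.67, 0.33) = 0.67
β ∨ (¬γ ∨ γ) = max(0.20, 0.67) = 0.67
α ∨ (β ∨ (¬γ ∨ γ)) = max(0.62, 0.67) = 0.67
¬(α ∨ (β ∨ (¬γ ∨ γ))) = 1 − 0.67 = 0.33
¬¬(α ∨ (β ∨ (¬γ ∨ γ))) = 1 − 0.33 = 0.67
¬¬¬(α ∨ (β ∨ (¬γ ∨ γ))) = 1 − 0.67 = 0.33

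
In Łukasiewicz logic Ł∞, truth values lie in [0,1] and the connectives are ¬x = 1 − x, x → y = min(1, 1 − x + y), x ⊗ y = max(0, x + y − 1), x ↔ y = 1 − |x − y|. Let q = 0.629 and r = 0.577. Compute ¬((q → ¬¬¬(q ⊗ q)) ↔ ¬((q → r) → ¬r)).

q ⊗ q = max(0, 0.629 + 0.629 − 1) = max(0, 0.258) = 0.258
¬(q ⊗ q) = 1 − 0.258 = 0.742
¬¬(q ⊗ q) = 1 − 0.742 = 0.258
¬¬¬(q ⊗ q) = 1 − 0.258 = 0.742
q → ¬¬¬(q ⊗ q) = min(1, 1 − 0.629 + 0.742) = min(1, 1.113) = 1.000
q → r = min(1, 1 − 0.629 + 0.577) = min(1, 0.948) = 0.948
¬r = 1 − 0.577 = 0.423
(q → r) → ¬r = min(1, 1 − 0.948 + 0.423) = min(1, 0.475) = 0.475
¬((q → r) → ¬r) = 1 − 0.475 = 0.525
(q → ¬¬¬(q ⊗ q)) ↔ ¬((q → r) → ¬r) = 1 − |1.000 − 0.525| = 1 − 0.475 = 0.525
¬((q → ¬¬¬(q ⊗ q)) ↔ ¬((q → r) → ¬r)) = 1 − 0.525 = 0.475

0.475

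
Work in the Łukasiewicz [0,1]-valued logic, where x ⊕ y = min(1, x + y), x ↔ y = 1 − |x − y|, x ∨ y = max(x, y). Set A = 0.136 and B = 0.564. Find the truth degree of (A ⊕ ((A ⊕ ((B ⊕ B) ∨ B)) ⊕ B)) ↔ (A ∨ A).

B ⊕ B = min(1, 0.564 + 0.564) = min(1, 1.128) = 1.000
(B ⊕ B) ∨ B = max(1.000, 0.564) = 1.000
A ⊕ ((B ⊕ B) ∨ B) = min(1, 0.136 + 1.000) = min(1, 1.136) = 1.000
(A ⊕ ((B ⊕ B) ∨ B)) ⊕ B = min(1, 1.000 + 0.564) = min(1, 1.564) = 1.000
A ⊕ ((A ⊕ ((B ⊕ B) ∨ B)) ⊕ B) = min(1, 0.136 + 1.000) = min(1, 1.136) = 1.000
A ∨ A = max(0.136, 0.136) = 0.136
(A ⊕ ((A ⊕ ((B ⊕ B) ∨ B)) ⊕ B)) ↔ (A ∨ A) = 1 − |1.000 − 0.136| = 1 − 0.864 = 0.136

0.136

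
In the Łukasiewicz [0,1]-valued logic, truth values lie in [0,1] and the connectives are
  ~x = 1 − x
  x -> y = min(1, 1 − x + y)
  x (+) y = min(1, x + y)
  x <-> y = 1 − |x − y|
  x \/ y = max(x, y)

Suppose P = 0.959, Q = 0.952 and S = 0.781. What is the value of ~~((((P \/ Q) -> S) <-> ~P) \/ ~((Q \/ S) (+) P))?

0.219

P \/ Q = max(0.959, 0.952) = 0.959
(P \/ Q) -> S = min(1, 1 − 0.959 + 0.781) = min(1, 0.822) = 0.822
~P = 1 − 0.959 = 0.041
((P \/ Q) -> S) <-> ~P = 1 − |0.822 − 0.041| = 1 − 0.781 = 0.219
Q \/ S = max(0.952, 0.781) = 0.952
(Q \/ S) (+) P = min(1, 0.952 + 0.959) = min(1, 1.911) = 1.000
~((Q \/ S) (+) P) = 1 − 1.000 = 0.000
(((P \/ Q) -> S) <-> ~P) \/ ~((Q \/ S) (+) P) = max(0.219, 0.000) = 0.219
~((((P \/ Q) -> S) <-> ~P) \/ ~((Q \/ S) (+) P)) = 1 − 0.219 = 0.781
~~((((P \/ Q) -> S) <-> ~P) \/ ~((Q \/ S) (+) P)) = 1 − 0.781 = 0.219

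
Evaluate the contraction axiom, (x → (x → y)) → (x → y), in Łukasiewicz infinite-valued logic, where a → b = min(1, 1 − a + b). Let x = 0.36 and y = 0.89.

x → y = min(1, 1 − 0.36 + 0.89) = min(1, 1.53) = 1.00
x → (x → y) = min(1, 1 − 0.36 + 1.00) = min(1, 1.64) = 1.00
(x → (x → y)) → (x → y) = min(1, 1 − 1.00 + 1.00) = min(1, 1.00) = 1.00

1.00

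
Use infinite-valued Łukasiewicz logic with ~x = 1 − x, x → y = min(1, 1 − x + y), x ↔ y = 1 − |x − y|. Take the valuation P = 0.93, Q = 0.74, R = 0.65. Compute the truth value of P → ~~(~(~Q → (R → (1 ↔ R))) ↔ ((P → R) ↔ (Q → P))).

0.35

~Q = 1 − 0.74 = 0.26
1 ↔ R = 1 − |1.00 − 0.65| = 1 − 0.35 = 0.65
R → (1 ↔ R) = min(1, 1 − 0.65 + 0.65) = min(1, 1.00) = 1.00
~Q → (R → (1 ↔ R)) = min(1, 1 − 0.26 + 1.00) = min(1, 1.74) = 1.00
~(~Q → (R → (1 ↔ R))) = 1 − 1.00 = 0.00
P → R = min(1, 1 − 0.93 + 0.65) = min(1, 0.72) = 0.72
Q → P = min(1, 1 − 0.74 + 0.93) = min(1, 1.19) = 1.00
(P → R) ↔ (Q → P) = 1 − |0.72 − 1.00| = 1 − 0.28 = 0.72
~(~Q → (R → (1 ↔ R))) ↔ ((P → R) ↔ (Q → P)) = 1 − |0.00 − 0.72| = 1 − 0.72 = 0.28
~(~(~Q → (R → (1 ↔ R))) ↔ ((P → R) ↔ (Q → P))) = 1 − 0.28 = 0.72
~~(~(~Q → (R → (1 ↔ R))) ↔ ((P → R) ↔ (Q → P))) = 1 − 0.72 = 0.28
P → ~~(~(~Q → (R → (1 ↔ R))) ↔ ((P → R) ↔ (Q → P))) = min(1, 1 − 0.93 + 0.28) = min(1, 0.35) = 0.35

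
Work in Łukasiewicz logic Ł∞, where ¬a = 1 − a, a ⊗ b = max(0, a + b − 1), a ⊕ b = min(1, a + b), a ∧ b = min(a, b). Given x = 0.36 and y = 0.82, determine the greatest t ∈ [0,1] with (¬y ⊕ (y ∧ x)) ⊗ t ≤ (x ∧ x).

¬y = 1 − 0.82 = 0.18
y ∧ x = min(0.82, 0.36) = 0.36
¬y ⊕ (y ∧ x) = min(1, 0.18 + 0.36) = min(1, 0.54) = 0.54
So the left factor is ¬y ⊕ (y ∧ x) = 0.54.
x ∧ x = min(0.36, 0.36) = 0.36
So the right-hand bound is x ∧ x = 0.36.
The residuum of the Łukasiewicz t-norm gives the supremum: min(1, 1 − 0.54 + 0.36).
1 − 0.54 + 0.36 = 0.82, so t = min(1, 0.82) = 0.82.
Check: 0.54 ⊗ 0.82 = max(0, 0.36) = 0.36 ≤ 0.36.

0.82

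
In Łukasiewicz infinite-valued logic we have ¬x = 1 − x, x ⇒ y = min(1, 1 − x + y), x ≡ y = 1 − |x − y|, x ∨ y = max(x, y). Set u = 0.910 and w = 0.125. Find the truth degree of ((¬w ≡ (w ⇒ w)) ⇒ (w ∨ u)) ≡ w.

0.125

¬w = 1 − 0.125 = 0.875
w ⇒ w = min(1, 1 − 0.125 + 0.125) = min(1, 1.000) = 1.000
¬w ≡ (w ⇒ w) = 1 − |0.875 − 1.000| = 1 − 0.125 = 0.875
w ∨ u = max(0.125, 0.910) = 0.910
(¬w ≡ (w ⇒ w)) ⇒ (w ∨ u) = min(1, 1 − 0.875 + 0.910) = min(1, 1.035) = 1.000
((¬w ≡ (w ⇒ w)) ⇒ (w ∨ u)) ≡ w = 1 − |1.000 − 0.125| = 1 − 0.875 = 0.125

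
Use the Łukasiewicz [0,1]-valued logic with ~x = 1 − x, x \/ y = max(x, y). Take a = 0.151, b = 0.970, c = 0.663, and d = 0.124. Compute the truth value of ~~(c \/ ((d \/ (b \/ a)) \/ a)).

b \/ a = max(0.970, 0.151) = 0.970
d \/ (b \/ a) = max(0.124, 0.970) = 0.970
(d \/ (b \/ a)) \/ a = max(0.970, 0.151) = 0.970
c \/ ((d \/ (b \/ a)) \/ a) = max(0.663, 0.970) = 0.970
~(c \/ ((d \/ (b \/ a)) \/ a)) = 1 − 0.970 = 0.030
~~(c \/ ((d \/ (b \/ a)) \/ a)) = 1 − 0.030 = 0.970

0.970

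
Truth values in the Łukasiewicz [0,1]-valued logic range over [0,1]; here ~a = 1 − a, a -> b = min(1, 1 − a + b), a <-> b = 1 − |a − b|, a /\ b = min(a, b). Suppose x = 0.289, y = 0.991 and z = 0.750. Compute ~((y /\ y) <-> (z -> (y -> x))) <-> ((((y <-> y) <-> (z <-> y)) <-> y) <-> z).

y /\ y = min(0.991, 0.991) = 0.991
y -> x = min(1, 1 − 0.991 + 0.289) = min(1, 0.298) = 0.298
z -> (y -> x) = min(1, 1 − 0.750 + 0.298) = min(1, 0.548) = 0.548
(y /\ y) <-> (z -> (y -> x)) = 1 − |0.991 − 0.548| = 1 − 0.443 = 0.557
~((y /\ y) <-> (z -> (y -> x))) = 1 − 0.557 = 0.443
y <-> y = 1 − |0.991 − 0.991| = 1 − 0.000 = 1.000
z <-> y = 1 − |0.750 − 0.991| = 1 − 0.241 = 0.759
(y <-> y) <-> (z <-> y) = 1 − |1.000 − 0.759| = 1 − 0.241 = 0.759
((y <-> y) <-> (z <-> y)) <-> y = 1 − |0.759 − 0.991| = 1 − 0.232 = 0.768
(((y <-> y) <-> (z <-> y)) <-> y) <-> z = 1 − |0.768 − 0.750| = 1 − 0.018 = 0.982
~((y /\ y) <-> (z -> (y -> x))) <-> ((((y <-> y) <-> (z <-> y)) <-> y) <-> z) = 1 − |0.443 − 0.982| = 1 − 0.539 = 0.461

0.461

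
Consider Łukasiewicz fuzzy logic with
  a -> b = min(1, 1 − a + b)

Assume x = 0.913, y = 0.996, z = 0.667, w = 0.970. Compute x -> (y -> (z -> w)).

1.000

z -> w = min(1, 1 − 0.667 + 0.970) = min(1, 1.303) = 1.000
y -> (z -> w) = min(1, 1 − 0.996 + 1.000) = min(1, 1.004) = 1.000
x -> (y -> (z -> w)) = min(1, 1 − 0.913 + 1.000) = min(1, 1.087) = 1.000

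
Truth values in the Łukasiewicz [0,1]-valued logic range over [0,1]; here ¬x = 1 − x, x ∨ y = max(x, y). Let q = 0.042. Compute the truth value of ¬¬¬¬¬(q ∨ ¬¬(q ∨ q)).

q ∨ q = max(0.042, 0.042) = 0.042
¬(q ∨ q) = 1 − 0.042 = 0.958
¬¬(q ∨ q) = 1 − 0.958 = 0.042
q ∨ ¬¬(q ∨ q) = max(0.042, 0.042) = 0.042
¬(q ∨ ¬¬(q ∨ q)) = 1 − 0.042 = 0.958
¬¬(q ∨ ¬¬(q ∨ q)) = 1 − 0.958 = 0.042
¬¬¬(q ∨ ¬¬(q ∨ q)) = 1 − 0.042 = 0.958
¬¬¬¬(q ∨ ¬¬(q ∨ q)) = 1 − 0.958 = 0.042
¬¬¬¬¬(q ∨ ¬¬(q ∨ q)) = 1 − 0.042 = 0.958

0.958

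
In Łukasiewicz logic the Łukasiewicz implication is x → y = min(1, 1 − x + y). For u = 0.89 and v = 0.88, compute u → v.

0.99

u → v = min(1, 1 − 0.89 + 0.88) = min(1, 0.99) = 0.99
For comparison, the Gödel implication (1 if x ≤ y else y) would give 0.88.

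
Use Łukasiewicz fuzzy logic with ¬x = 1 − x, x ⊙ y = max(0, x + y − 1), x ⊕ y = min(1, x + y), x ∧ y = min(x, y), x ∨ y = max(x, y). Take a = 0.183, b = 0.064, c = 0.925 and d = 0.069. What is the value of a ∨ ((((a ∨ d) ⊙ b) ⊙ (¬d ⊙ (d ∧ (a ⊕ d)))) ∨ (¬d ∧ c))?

a ∨ d = max(0.183, 0.069) = 0.183
(a ∨ d) ⊙ b = max(0, 0.183 + 0.064 − 1) = max(0, -0.753) = 0.000
¬d = 1 − 0.069 = 0.931
a ⊕ d = min(1, 0.183 + 0.069) = min(1, 0.252) = 0.252
d ∧ (a ⊕ d) = min(0.069, 0.252) = 0.069
¬d ⊙ (d ∧ (a ⊕ d)) = max(0, 0.931 + 0.069 − 1) = max(0, 0.000) = 0.000
((a ∨ d) ⊙ b) ⊙ (¬d ⊙ (d ∧ (a ⊕ d))) = max(0, 0.000 + 0.000 − 1) = max(0, -1.000) = 0.000
¬d ∧ c = min(0.931, 0.925) = 0.925
(((a ∨ d) ⊙ b) ⊙ (¬d ⊙ (d ∧ (a ⊕ d)))) ∨ (¬d ∧ c) = max(0.000, 0.925) = 0.925
a ∨ ((((a ∨ d) ⊙ b) ⊙ (¬d ⊙ (d ∧ (a ⊕ d)))) ∨ (¬d ∧ c)) = max(0.183, 0.925) = 0.925

0.925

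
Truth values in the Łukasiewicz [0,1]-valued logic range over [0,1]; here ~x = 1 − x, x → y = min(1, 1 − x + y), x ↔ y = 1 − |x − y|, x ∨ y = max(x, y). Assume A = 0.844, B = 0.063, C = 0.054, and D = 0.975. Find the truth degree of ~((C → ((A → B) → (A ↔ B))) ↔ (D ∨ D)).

A → B = min(1, 1 − 0.844 + 0.063) = min(1, 0.219) = 0.219
A ↔ B = 1 − |0.844 − 0.063| = 1 − 0.781 = 0.219
(A → B) → (A ↔ B) = min(1, 1 − 0.219 + 0.219) = min(1, 1.000) = 1.000
C → ((A → B) → (A ↔ B)) = min(1, 1 − 0.054 + 1.000) = min(1, 1.946) = 1.000
D ∨ D = max(0.975, 0.975) = 0.975
(C → ((A → B) → (A ↔ B))) ↔ (D ∨ D) = 1 − |1.000 − 0.975| = 1 − 0.025 = 0.975
~((C → ((A → B) → (A ↔ B))) ↔ (D ∨ D)) = 1 − 0.975 = 0.025

0.025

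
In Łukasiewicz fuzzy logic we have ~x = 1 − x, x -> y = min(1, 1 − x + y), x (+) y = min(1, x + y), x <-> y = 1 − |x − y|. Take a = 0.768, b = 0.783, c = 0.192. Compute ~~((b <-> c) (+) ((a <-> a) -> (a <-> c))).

b <-> c = 1 − |0.783 − 0.192| = 1 − 0.591 = 0.409
a <-> a = 1 − |0.768 − 0.768| = 1 − 0.000 = 1.000
a <-> c = 1 − |0.768 − 0.192| = 1 − 0.576 = 0.424
(a <-> a) -> (a <-> c) = min(1, 1 − 1.000 + 0.424) = min(1, 0.424) = 0.424
(b <-> c) (+) ((a <-> a) -> (a <-> c)) = min(1, 0.409 + 0.424) = min(1, 0.833) = 0.833
~((b <-> c) (+) ((a <-> a) -> (a <-> c))) = 1 − 0.833 = 0.167
~~((b <-> c) (+) ((a <-> a) -> (a <-> c))) = 1 − 0.167 = 0.833

0.833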